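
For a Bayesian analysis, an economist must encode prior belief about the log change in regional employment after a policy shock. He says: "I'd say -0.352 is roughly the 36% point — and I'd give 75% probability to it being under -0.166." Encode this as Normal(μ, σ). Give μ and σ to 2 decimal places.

The p-quantile of Normal(μ,σ) is μ + z_p·σ, with z_{0.36} = -0.3585 and z_{0.75} = 0.6745.
Eliminate σ: μ = (z₂·x₁ − z₁·x₂)/(z₂ − z₁) = (0.6745·-0.352 − (-0.3585)·-0.166)/1.033 = -0.29.
Then σ = (x₂ − x₁)/(z₂ − z₁) = (-0.166 − -0.352)/1.033 = 0.18.

μ = -0.29, σ = 0.18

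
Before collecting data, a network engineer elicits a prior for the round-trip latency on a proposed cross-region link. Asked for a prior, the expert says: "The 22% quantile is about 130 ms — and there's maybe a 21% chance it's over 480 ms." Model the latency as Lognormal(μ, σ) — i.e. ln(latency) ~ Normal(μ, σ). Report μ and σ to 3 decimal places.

μ ≈ 5.506, σ ≈ 0.827

If T ~ Lognormal(μ,σ) then ln T ~ Normal(μ,σ), so the p-quantile of ln T is μ + z_p·σ.
ln(130) = 4.868 and ln(480) = 6.174; z_{0.22} = -0.7722, z_{0.79} = 0.8064.
σ = (6.174 − 4.868)/(0.8064 − (-0.7722)) = 0.827.
μ = 4.868 − (-0.7722)·0.827 = 5.506.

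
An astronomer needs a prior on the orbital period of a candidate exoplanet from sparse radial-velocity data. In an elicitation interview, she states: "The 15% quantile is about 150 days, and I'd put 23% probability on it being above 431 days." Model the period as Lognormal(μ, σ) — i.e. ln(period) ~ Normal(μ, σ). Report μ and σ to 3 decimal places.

μ ≈ 5.627, σ ≈ 0.595

If T ~ Lognormal(μ,σ) then ln T ~ Normal(μ,σ), so the p-quantile of ln T is μ + z_p·σ.
ln(150) = 5.011 and ln(431) = 6.066; z_{0.15} = -1.036, z_{0.77} = 0.7388.
σ = (6.066 − 5.011)/(0.7388 − (-1.036)) = 0.595.
μ = 5.011 − (-1.036)·0.595 = 5.627.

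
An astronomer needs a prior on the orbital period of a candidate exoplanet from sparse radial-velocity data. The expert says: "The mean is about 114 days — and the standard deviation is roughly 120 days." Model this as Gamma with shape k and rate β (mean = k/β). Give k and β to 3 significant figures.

For Gamma(k, rate β): mean = k/β, variance = k/β², so CV = 1/√k.
CV = SD/mean = 120/114 = 1.053, hence k = 1/CV² = 0.902.
Then β = k/mean = 0.902/114 = 0.00792.

k ≈ 0.902, β ≈ 0.00792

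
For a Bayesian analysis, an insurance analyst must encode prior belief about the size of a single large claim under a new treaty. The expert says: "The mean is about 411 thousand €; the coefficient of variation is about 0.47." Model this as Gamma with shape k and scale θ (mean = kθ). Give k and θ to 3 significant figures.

For Gamma(k, scale θ): mean = kθ, variance = kθ², so CV = 1/√k.
CV = 0.47, hence k = 1/CV² = 4.53.
Then θ = mean/k = 411/4.53 = 90.8.

k ≈ 4.53, θ ≈ 90.8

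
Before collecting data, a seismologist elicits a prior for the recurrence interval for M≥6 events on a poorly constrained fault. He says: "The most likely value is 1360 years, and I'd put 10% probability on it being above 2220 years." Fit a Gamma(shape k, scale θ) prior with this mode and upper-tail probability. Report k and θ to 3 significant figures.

Gamma(k,θ) with k>1 has mode (k−1)θ, so θ = 1360/(k−1).
Need P(X < 2220) = 0.9 with θ tied to k this way. Start at k = 2, θ = 1360: P(X<2220) ≈ 0.485.
Too low — raise k to concentrate. Iterating converges to k ≈ 8.85.
Then θ = 1360/(8.85−1) ≈ 173.

k ≈ 8.85, θ ≈ 173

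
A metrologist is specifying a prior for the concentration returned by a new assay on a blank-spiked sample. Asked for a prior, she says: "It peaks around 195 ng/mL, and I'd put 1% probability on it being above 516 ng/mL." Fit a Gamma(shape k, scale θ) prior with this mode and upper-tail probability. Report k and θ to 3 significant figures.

Gamma(k,θ) with k>1 has mode (k−1)θ, so θ = 195/(k−1).
Need P(X < 516) = 0.99 with θ tied to k this way. Start at k = 2, θ = 195: P(X<516) ≈ 0.741.
Too low — raise k to concentrate. Iterating converges to k ≈ 5.89.
Then θ = 195/(5.89−1) ≈ 39.8.

k ≈ 5.89, θ ≈ 39.8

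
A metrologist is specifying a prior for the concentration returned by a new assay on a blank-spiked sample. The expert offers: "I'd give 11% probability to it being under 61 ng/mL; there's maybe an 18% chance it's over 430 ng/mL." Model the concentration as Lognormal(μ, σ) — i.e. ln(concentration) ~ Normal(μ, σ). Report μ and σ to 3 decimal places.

μ ≈ 5.229, σ ≈ 0.912

If T ~ Lognormal(μ,σ) then ln T ~ Normal(μ,σ), so the p-quantile of ln T is μ + z_p·σ.
ln(61) = 4.111 and ln(430) = 6.064; z_{0.11} = -1.227, z_{0.82} = 0.9154.
σ = (6.064 − 4.111)/(0.9154 − (-1.227)) = 0.912.
μ = 4.111 − (-1.227)·0.912 = 5.229.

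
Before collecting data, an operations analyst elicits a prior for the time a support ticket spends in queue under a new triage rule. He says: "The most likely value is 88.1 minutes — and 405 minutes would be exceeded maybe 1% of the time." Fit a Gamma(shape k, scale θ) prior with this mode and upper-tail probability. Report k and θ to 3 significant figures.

Gamma(k,θ) with k>1 has mode (k−1)θ, so θ = 88.1/(k−1).
Need P(X < 405) = 0.99 with θ tied to k this way. Start at k = 2, θ = 88.1: P(X<405) ≈ 0.944.
Too low — raise k to concentrate. Iterating converges to k ≈ 2.73.
Then θ = 88.1/(2.73−1) ≈ 51.

k ≈ 2.73, θ ≈ 51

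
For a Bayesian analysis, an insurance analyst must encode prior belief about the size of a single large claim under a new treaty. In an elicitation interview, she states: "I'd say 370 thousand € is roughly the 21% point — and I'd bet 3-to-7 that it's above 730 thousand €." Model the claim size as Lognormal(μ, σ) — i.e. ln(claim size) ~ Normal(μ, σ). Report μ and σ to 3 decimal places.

μ ≈ 6.325, σ ≈ 0.511

If T ~ Lognormal(μ,σ) then ln T ~ Normal(μ,σ), so the p-quantile of ln T is μ + z_p·σ.
ln(370) = 5.914 and ln(730) = 6.593; z_{0.21} = -0.8064, z_{0.7} = 0.5244.
σ = (6.593 − 5.914)/(0.5244 − (-0.8064)) = 0.511.
μ = 5.914 − (-0.8064)·0.511 = 6.325.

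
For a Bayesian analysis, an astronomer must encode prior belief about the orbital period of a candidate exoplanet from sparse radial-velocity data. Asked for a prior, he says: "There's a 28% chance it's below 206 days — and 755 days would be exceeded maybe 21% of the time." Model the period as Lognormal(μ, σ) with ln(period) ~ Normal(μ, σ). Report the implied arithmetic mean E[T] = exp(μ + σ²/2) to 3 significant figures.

E[T] ≈ 550 days

If T ~ Lognormal(μ,σ) then ln T ~ Normal(μ,σ), so the p-quantile of ln T is μ + z_p·σ.
ln(206) = 5.328 and ln(755) = 6.627; z_{0.28} = -0.5828, z_{0.79} = 0.8064.
σ = (6.627 − 5.328)/(0.8064 − (-0.5828)) = 0.935.
μ = 5.328 − (-0.5828)·0.935 = 5.873.
E[T] = exp(μ + σ²/2) = exp(5.873 + 0.4370) = 550 days.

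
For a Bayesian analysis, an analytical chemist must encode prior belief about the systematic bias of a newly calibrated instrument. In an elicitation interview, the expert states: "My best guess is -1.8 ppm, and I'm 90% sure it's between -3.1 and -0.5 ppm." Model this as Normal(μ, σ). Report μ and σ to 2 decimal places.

A symmetric 90% interval runs μ ± z·σ with z = 1.645.
Half-width = 1.3, so σ = 1.3/1.645 = 0.79.
μ is the stated best guess, -1.80.

μ = -1.80, σ = 0.79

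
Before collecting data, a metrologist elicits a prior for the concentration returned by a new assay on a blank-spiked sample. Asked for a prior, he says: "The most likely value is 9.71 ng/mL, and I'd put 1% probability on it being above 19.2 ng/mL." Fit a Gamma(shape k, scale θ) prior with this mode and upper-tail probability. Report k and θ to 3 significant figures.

k ≈ 11.6, θ ≈ 0.917

Gamma(k,θ) with k>1 has mode (k−1)θ, so θ = 9.71/(k−1).
Need P(X < 19.2) = 0.99 with θ tied to k this way. Start at k = 2, θ = 9.71: P(X<19.2) ≈ 0.588.
Too low — raise k to concentrate. Iterating converges to k ≈ 11.6.
Then θ = 9.71/(11.6−1) ≈ 0.917.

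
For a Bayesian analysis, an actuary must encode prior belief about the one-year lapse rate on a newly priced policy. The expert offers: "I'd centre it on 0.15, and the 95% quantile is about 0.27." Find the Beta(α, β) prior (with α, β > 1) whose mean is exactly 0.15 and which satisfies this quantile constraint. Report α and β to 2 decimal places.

With mean 0.15 fixed, write α = 0.15s, β = 0.85s where s = α+β.
Need P(θ < 0.27) = 0.95 under Beta(0.15s, 0.85s). Normal approximation: (q−m)/√(m(1−m)/s) ≈ z_{0.95} = 1.64, so s ≈ 0.15·0.85·(1.64)²/(0.27−0.15)² = 24.0.
At s = 24.0: P(θ<0.27) ≈ 0.936. Adjusting to match 0.95 gives s ≈ 28.84.
So α = 0.15·28.84 ≈ 4.33, β = 0.85·28.84 ≈ 24.51.

α ≈ 4.33, β ≈ 24.51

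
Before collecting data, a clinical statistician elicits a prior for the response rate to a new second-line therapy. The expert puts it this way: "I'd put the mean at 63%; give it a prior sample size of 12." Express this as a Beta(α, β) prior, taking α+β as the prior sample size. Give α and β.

Under the effective-sample-size interpretation, Beta(α, β) has prior mean α/(α+β) and prior sample size α+β.
So α+β = 12 and α/(α+β) = 0.63, giving α = 0.63·12 = 7.56 and β = 12 − 7.56 = 4.44.

α = 7.56, β = 4.44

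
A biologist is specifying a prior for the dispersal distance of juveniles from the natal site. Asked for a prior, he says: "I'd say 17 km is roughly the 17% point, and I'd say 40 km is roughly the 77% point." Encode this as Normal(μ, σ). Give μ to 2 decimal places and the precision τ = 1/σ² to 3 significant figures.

For Normal(μ,σ), the p-quantile is μ + z_p·σ. Here z_{0.17} = -0.9542, z_{0.77} = 0.7388.
So 17 = μ − 0.9542σ and 40 = μ + 0.7388σ.
Subtracting: σ = (40 − 17)/(0.7388 − (-0.9542)) = 13.59.
Then μ = 17 − (-0.9542)·13.59 = 29.96.
Precision τ = 1/σ² = 1/13.59² = 0.00542.

μ = 29.96, τ = 0.00542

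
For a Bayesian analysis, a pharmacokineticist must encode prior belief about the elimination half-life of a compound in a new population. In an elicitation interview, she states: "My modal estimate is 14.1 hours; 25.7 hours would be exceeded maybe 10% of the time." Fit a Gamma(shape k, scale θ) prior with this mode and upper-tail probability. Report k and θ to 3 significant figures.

Gamma(k,θ) with k>1 has mode (k−1)θ, so θ = 14.1/(k−1).
Need P(X < 25.7) = 0.9 with θ tied to k this way. Start at k = 2, θ = 14.1: P(X<25.7) ≈ 0.544.
Too low — raise k to concentrate. Iterating converges to k ≈ 6.29.
Then θ = 14.1/(6.29−1) ≈ 2.67.

k ≈ 6.29, θ ≈ 2.67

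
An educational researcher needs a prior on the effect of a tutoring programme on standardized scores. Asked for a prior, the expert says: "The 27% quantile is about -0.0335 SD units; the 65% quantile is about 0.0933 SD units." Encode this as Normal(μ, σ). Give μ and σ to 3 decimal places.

For Normal(μ,σ), the p-quantile is μ + z_p·σ. Here z_{0.27} = -0.6128, z_{0.65} = 0.3853.
So -0.0335 = μ − 0.6128σ and 0.0933 = μ + 0.3853σ.
Subtracting: σ = (0.0933 − -0.0335)/(0.3853 − (-0.6128)) = 0.127.
Then μ = -0.0335 − (-0.6128)·0.127 = 0.044.

μ = 0.044, σ = 0.127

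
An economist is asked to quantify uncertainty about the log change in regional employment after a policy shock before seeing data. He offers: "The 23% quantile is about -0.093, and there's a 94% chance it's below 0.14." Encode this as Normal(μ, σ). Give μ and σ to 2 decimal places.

For Normal(μ,σ), the p-quantile is μ + z_p·σ. Here z_{0.23} = -0.7388, z_{0.94} = 1.555.
So -0.093 = μ − 0.7388σ and 0.14 = μ + 1.555σ.
Subtracting: σ = (0.14 − -0.093)/(1.555 − (-0.7388)) = 0.10.
Then μ = -0.093 − (-0.7388)·0.10 = -0.02.

μ = -0.02, σ = 0.10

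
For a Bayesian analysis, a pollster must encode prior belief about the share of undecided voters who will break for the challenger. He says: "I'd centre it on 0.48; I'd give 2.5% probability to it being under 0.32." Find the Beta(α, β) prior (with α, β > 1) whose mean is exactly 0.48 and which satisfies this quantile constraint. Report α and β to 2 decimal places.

α ≈ 17.04, β ≈ 18.46

With mean 0.48 fixed, write α = 0.48s, β = 0.52s where s = α+β.
Need P(θ < 0.32) = 0.025 under Beta(0.48s, 0.52s). Normal approximation: (q−m)/√(m(1−m)/s) ≈ z_{0.025} = -1.96, so s ≈ 0.48·0.52·(-1.96)²/(0.32−0.48)² = 37.5.
At s = 37.5: P(θ<0.32) ≈ 0.022. Adjusting to match 0.025 gives s ≈ 35.49.
So α = 0.48·35.49 ≈ 17.04, β = 0.52·35.49 ≈ 18.46.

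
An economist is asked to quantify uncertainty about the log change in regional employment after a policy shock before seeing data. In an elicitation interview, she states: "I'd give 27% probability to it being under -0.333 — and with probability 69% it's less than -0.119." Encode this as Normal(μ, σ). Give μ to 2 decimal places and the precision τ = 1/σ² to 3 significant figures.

μ = -0.21, τ = 26.8

For Normal(μ,σ), the p-quantile is μ + z_p·σ. Here z_{0.27} = -0.6128, z_{0.69} = 0.4959.
So -0.333 = μ − 0.6128σ and -0.119 = μ + 0.4959σ.
Subtracting: σ = (-0.119 − -0.333)/(0.4959 − (-0.6128)) = 0.19.
Then μ = -0.333 − (-0.6128)·0.19 = -0.21.
Precision τ = 1/σ² = 1/0.193² = 26.8.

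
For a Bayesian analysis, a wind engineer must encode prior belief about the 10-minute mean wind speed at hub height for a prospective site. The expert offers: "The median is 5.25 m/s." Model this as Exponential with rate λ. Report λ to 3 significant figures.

λ ≈ 0.132

Exponential median = ln 2 / λ, so λ = ln 2 / 5.25 = 0.132.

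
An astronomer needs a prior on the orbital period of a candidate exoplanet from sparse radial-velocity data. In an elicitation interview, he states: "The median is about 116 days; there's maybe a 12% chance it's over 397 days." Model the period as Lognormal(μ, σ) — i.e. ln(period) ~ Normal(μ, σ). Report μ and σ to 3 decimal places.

μ ≈ 4.754, σ ≈ 1.047

If T ~ Lognormal(μ,σ) then ln T ~ Normal(μ,σ), so the p-quantile of ln T is μ + z_p·σ.
ln(116) = 4.754 and ln(397) = 5.984; z_{0.5} = 0, z_{0.88} = 1.175.
σ = (5.984 − 4.754)/(1.175 − (0)) = 1.047.
μ = 4.754 − (0)·1.047 = 4.754.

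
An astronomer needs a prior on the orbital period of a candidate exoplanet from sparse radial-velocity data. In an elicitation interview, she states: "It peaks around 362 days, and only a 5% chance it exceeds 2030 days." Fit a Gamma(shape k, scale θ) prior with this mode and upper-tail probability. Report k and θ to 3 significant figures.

Gamma(k,θ) with k>1 has mode (k−1)θ, so θ = 362/(k−1).
Need P(X < 2030) = 0.95 with θ tied to k this way. Start at k = 2, θ = 362: P(X<2030) ≈ 0.976.
Too high — lower k to spread out. Iterating converges to k ≈ 1.78.
Then θ = 362/(1.78−1) ≈ 463.

k ≈ 1.78, θ ≈ 463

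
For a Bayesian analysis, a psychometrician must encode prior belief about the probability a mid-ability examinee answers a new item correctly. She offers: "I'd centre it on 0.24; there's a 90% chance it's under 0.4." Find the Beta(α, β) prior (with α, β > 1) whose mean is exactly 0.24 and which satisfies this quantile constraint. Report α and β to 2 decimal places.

α ≈ 2.99, β ≈ 9.48

With mean 0.24 fixed, write α = 0.24s, β = 0.76s where s = α+β.
Need P(θ < 0.4) = 0.9 under Beta(0.24s, 0.76s). Normal approximation: (q−m)/√(m(1−m)/s) ≈ z_{0.9} = 1.28, so s ≈ 0.24·0.76·(1.28)²/(0.4−0.24)² = 11.7.
At s = 11.7: P(θ<0.4) ≈ 0.894. Adjusting to match 0.9 gives s ≈ 12.47.
So α = 0.24·12.47 ≈ 2.99, β = 0.76·12.47 ≈ 9.48.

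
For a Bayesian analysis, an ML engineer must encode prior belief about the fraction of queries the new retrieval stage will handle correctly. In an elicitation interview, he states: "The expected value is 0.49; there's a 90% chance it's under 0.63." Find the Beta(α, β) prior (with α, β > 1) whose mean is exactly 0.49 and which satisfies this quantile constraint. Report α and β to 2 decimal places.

With mean 0.49 fixed, write α = 0.49s, β = 0.51s where s = α+β.
Need P(θ < 0.63) = 0.9 under Beta(0.49s, 0.51s). Normal approximation: (q−m)/√(m(1−m)/s) ≈ z_{0.9} = 1.28, so s ≈ 0.49·0.51·(1.28)²/(0.63−0.49)² = 20.9.
At s = 20.9: P(θ<0.63) ≈ 0.902. Adjusting to match 0.9 gives s ≈ 20.66.
So α = 0.49·20.66 ≈ 10.13, β = 0.51·20.66 ≈ 10.54.

α ≈ 10.13, β ≈ 10.54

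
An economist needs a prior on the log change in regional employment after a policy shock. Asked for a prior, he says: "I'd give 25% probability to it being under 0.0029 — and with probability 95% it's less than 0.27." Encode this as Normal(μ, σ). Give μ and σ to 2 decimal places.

For Normal(μ,σ), the p-quantile is μ + z_p·σ. Here z_{0.25} = -0.6745, z_{0.95} = 1.645.
So 0.0029 = μ − 0.6745σ and 0.27 = μ + 1.645σ.
Subtracting: σ = (0.27 − 0.0029)/(1.645 − (-0.6745)) = 0.12.
Then μ = 0.0029 − (-0.6745)·0.12 = 0.08.

μ = 0.08, σ = 0.12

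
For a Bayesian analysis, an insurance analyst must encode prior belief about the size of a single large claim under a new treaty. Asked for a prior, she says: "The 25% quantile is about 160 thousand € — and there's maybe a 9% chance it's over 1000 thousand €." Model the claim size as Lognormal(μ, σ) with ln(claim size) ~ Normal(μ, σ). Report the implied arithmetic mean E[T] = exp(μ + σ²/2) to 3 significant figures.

E[T] ≈ 447 thousand €

If T ~ Lognormal(μ,σ) then ln T ~ Normal(μ,σ), so the p-quantile of ln T is μ + z_p·σ.
ln(160) = 5.075 and ln(1000) = 6.908; z_{0.25} = -0.6745, z_{0.91} = 1.341.
σ = (6.908 − 5.075)/(1.341 − (-0.6745)) = 0.909.
μ = 5.075 − (-0.6745)·0.909 = 5.689.
E[T] = exp(μ + σ²/2) = exp(5.689 + 0.4135) = 447 thousand €.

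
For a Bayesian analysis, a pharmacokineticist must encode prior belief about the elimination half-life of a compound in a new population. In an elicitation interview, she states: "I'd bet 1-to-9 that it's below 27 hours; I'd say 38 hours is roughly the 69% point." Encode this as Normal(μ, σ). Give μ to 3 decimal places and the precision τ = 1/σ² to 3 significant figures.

For Normal(μ,σ), the p-quantile is μ + z_p·σ. Here z_{0.1} = -1.282, z_{0.69} = 0.4959.
So 27 = μ − 1.282σ and 38 = μ + 0.4959σ.
Subtracting: σ = (38 − 27)/(0.4959 − (-1.282)) = 6.189.
Then μ = 27 − (-1.282)·6.189 = 34.931.
Precision τ = 1/σ² = 1/6.189² = 0.0261.

μ = 34.931, τ = 0.0261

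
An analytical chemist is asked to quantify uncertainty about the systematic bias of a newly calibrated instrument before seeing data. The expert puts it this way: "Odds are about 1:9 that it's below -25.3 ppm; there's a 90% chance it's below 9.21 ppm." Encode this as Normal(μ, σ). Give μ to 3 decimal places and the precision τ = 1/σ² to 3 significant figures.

The p-quantile of Normal(μ,σ) is μ + z_p·σ, with z_{0.1} = -1.282 and z_{0.9} = 1.282.
Eliminate σ: μ = (z₂·x₁ − z₁·x₂)/(z₂ − z₁) = (1.282·-25.3 − (-1.282)·9.21)/2.563 = -8.045.
Then σ = (x₂ − x₁)/(z₂ − z₁) = (9.21 − -25.3)/2.563 = 13.464.
Precision τ = 1/σ² = 1/13.46² = 0.00552.

μ = -8.045, τ = 0.00552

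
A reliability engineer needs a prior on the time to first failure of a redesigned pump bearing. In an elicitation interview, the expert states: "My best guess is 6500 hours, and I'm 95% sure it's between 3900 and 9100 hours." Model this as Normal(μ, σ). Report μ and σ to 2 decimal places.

A symmetric 95% interval runs μ ± z·σ with z = 1.96.
Half-width = 2600, so σ = 2600/1.96 = 1326.55.
μ is the stated best guess, 6500.00.

μ = 6500.00, σ = 1326.55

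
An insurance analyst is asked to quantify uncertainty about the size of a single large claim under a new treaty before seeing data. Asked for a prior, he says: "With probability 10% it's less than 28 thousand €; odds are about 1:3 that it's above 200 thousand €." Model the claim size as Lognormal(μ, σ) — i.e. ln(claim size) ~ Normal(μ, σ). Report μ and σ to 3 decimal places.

μ ≈ 4.620, σ ≈ 1.005

If T ~ Lognormal(μ,σ) then ln T ~ Normal(μ,σ), so the p-quantile of ln T is μ + z_p·σ.
ln(28) = 3.332 and ln(200) = 5.298; z_{0.1} = -1.282, z_{0.75} = 0.6745.
σ = (5.298 − 3.332)/(0.6745 − (-1.282)) = 1.005.
μ = 3.332 − (-1.282)·1.005 = 4.620.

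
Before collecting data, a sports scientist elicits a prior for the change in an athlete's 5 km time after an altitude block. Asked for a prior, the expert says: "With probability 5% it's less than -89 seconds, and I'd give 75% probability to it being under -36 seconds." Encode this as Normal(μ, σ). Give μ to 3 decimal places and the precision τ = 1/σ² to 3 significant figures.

The p-quantile of Normal(μ,σ) is μ + z_p·σ, with z_{0.05} = -1.645 and z_{0.75} = 0.6745.
Eliminate σ: μ = (z₂·x₁ − z₁·x₂)/(z₂ − z₁) = (0.6745·-89 − (-1.645)·-36)/2.319 = -51.413.
Then σ = (x₂ − x₁)/(z₂ − z₁) = (-36 − -89)/2.319 = 22.851.
Precision τ = 1/σ² = 1/22.85² = 0.00192.

μ = -51.413, τ = 0.00192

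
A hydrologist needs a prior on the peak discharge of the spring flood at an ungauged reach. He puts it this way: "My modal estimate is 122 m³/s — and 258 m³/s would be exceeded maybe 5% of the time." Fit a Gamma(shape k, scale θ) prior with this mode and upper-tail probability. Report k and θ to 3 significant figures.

Gamma(k,θ) with k>1 has mode (k−1)θ, so θ = 122/(k−1).
Need P(X < 258) = 0.95 with θ tied to k this way. Start at k = 2, θ = 122: P(X<258) ≈ 0.624.
Too low — raise k to concentrate. Iterating converges to k ≈ 5.92.
Then θ = 122/(5.92−1) ≈ 24.8.

k ≈ 5.92, θ ≈ 24.8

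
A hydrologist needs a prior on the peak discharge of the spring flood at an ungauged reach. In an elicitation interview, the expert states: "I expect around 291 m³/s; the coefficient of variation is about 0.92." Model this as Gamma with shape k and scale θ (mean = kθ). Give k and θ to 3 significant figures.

For Gamma(k, scale θ): mean = kθ, variance = kθ², so CV = 1/√k.
CV = 0.92, hence k = 1/CV² = 1.18.
Then θ = mean/k = 291/1.18 = 246.

k ≈ 1.18, θ ≈ 246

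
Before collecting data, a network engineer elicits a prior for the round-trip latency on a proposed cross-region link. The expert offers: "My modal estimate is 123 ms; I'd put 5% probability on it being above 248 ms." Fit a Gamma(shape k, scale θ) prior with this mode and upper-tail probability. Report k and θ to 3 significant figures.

Gamma(k,θ) with k>1 has mode (k−1)θ, so θ = 123/(k−1).
Need P(X < 248) = 0.95 with θ tied to k this way. Start at k = 2, θ = 123: P(X<248) ≈ 0.598.
Too low — raise k to concentrate. Iterating converges to k ≈ 6.63.
Then θ = 123/(6.63−1) ≈ 21.8.

k ≈ 6.63, θ ≈ 21.8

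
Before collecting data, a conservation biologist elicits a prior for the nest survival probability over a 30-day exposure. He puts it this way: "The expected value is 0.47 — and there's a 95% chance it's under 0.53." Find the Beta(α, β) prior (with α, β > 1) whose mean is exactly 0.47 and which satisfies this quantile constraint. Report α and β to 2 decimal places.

With mean 0.47 fixed, write α = 0.47s, β = 0.53s where s = α+β.
Need P(θ < 0.53) = 0.95 under Beta(0.47s, 0.53s). Normal approximation: (q−m)/√(m(1−m)/s) ≈ z_{0.95} = 1.64, so s ≈ 0.47·0.53·(1.64)²/(0.53−0.47)² = 187.2.
At s = 187.2: P(θ<0.53) ≈ 0.950. Adjusting to match 0.95 gives s ≈ 187.49.
So α = 0.47·187.49 ≈ 88.12, β = 0.53·187.49 ≈ 99.37.

α ≈ 88.12, β ≈ 99.37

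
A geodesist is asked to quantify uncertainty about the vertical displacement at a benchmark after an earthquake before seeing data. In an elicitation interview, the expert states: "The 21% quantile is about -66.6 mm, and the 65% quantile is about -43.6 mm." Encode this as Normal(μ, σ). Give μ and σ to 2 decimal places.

For Normal(μ,σ), the p-quantile is μ + z_p·σ. Here z_{0.21} = -0.8064, z_{0.65} = 0.3853.
So -66.6 = μ − 0.8064σ and -43.6 = μ + 0.3853σ.
Subtracting: σ = (-43.6 − -66.6)/(0.3853 − (-0.8064)) = 19.30.
Then μ = -66.6 − (-0.8064)·19.30 = -51.04.

μ = -51.04, σ = 19.30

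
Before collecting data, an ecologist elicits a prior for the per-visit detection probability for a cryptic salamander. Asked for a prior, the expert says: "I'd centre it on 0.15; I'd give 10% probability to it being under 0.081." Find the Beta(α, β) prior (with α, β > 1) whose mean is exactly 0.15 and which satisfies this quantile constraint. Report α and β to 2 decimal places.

With mean 0.15 fixed, write α = 0.15s, β = 0.85s where s = α+β.
Need P(θ < 0.081) = 0.1 under Beta(0.15s, 0.85s). Normal approximation: (q−m)/√(m(1−m)/s) ≈ z_{0.1} = -1.28, so s ≈ 0.15·0.85·(-1.28)²/(0.081−0.15)² = 44.0.
At s = 44.0: P(θ<0.081) ≈ 0.080. Adjusting to match 0.1 gives s ≈ 37.64.
So α = 0.15·37.64 ≈ 5.65, β = 0.85·37.64 ≈ 31.99.

α ≈ 5.65, β ≈ 31.99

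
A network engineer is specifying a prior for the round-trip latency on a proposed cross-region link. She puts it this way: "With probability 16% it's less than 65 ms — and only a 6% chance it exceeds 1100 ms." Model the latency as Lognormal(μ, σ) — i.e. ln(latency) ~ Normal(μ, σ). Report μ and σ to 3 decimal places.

If T ~ Lognormal(μ,σ) then ln T ~ Normal(μ,σ), so the p-quantile of ln T is μ + z_p·σ.
ln(65) = 4.174 and ln(1100) = 7.003; z_{0.16} = -0.9945, z_{0.94} = 1.555.
σ = (7.003 − 4.174)/(1.555 − (-0.9945)) = 1.110.
μ = 4.174 − (-0.9945)·1.110 = 5.278.

μ ≈ 5.278, σ ≈ 1.110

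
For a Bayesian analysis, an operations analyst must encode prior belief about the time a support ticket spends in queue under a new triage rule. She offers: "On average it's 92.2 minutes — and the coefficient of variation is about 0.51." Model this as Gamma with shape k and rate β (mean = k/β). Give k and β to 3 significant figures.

k ≈ 3.84, β ≈ 0.0417

For Gamma(k, rate β): mean = k/β, variance = k/β², so CV = 1/√k.
CV = 0.51, hence k = 1/CV² = 3.84.
Then β = k/mean = 3.84/92.2 = 0.0417.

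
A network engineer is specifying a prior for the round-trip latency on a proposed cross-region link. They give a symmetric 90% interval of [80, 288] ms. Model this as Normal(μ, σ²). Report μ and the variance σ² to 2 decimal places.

μ = 184.00, σ² = 3997.72

A symmetric 90% interval runs μ ± z·σ with z = 1.645.
Half-width = 104, so σ = 104/1.645 = 63.228 and σ² = 3997.72.
μ is the interval midpoint, 184.00.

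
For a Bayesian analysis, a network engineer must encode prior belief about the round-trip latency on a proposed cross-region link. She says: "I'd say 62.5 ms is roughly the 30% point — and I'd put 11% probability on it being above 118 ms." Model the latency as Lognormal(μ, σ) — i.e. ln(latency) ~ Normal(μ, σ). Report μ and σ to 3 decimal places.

μ ≈ 4.326, σ ≈ 0.363

If T ~ Lognormal(μ,σ) then ln T ~ Normal(μ,σ), so the p-quantile of ln T is μ + z_p·σ.
ln(62.5) = 4.135 and ln(118) = 4.771; z_{0.3} = -0.5244, z_{0.89} = 1.227.
σ = (4.771 − 4.135)/(1.227 − (-0.5244)) = 0.363.
μ = 4.135 − (-0.5244)·0.363 = 4.326.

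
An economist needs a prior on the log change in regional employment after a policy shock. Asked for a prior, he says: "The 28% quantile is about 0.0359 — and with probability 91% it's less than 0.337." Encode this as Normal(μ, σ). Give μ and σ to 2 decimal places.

μ = 0.13, σ = 0.16

The p-quantile of Normal(μ,σ) is μ + z_p·σ, with z_{0.28} = -0.5828 and z_{0.91} = 1.341.
Eliminate σ: μ = (z₂·x₁ − z₁·x₂)/(z₂ − z₁) = (1.341·0.0359 − (-0.5828)·0.337)/1.924 = 0.13.
Then σ = (x₂ − x₁)/(z₂ − z₁) = (0.337 − 0.0359)/1.924 = 0.16.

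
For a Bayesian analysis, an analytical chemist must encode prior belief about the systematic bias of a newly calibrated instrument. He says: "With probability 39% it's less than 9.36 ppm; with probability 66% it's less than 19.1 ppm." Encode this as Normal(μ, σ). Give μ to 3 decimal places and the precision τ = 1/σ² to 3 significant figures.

μ = 13.293, τ = 0.00504

The p-quantile of Normal(μ,σ) is μ + z_p·σ, with z_{0.39} = -0.2793 and z_{0.66} = 0.4125.
Eliminate σ: μ = (z₂·x₁ − z₁·x₂)/(z₂ − z₁) = (0.4125·9.36 − (-0.2793)·19.1)/0.6918 = 13.293.
Then σ = (x₂ − x₁)/(z₂ − z₁) = (19.1 − 9.36)/0.6918 = 14.080.
Precision τ = 1/σ² = 1/14.08² = 0.00504.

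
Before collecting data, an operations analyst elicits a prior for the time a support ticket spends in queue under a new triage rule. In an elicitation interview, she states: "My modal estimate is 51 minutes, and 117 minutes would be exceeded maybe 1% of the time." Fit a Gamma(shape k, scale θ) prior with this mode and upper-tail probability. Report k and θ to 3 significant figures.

Gamma(k,θ) with k>1 has mode (k−1)θ, so θ = 51/(k−1).
Need P(X < 117) = 0.99 with θ tied to k this way. Start at k = 2, θ = 51: P(X<117) ≈ 0.668.
Too low — raise k to concentrate. Iterating converges to k ≈ 7.93.
Then θ = 51/(7.93−1) ≈ 7.36.

k ≈ 7.93, θ ≈ 7.36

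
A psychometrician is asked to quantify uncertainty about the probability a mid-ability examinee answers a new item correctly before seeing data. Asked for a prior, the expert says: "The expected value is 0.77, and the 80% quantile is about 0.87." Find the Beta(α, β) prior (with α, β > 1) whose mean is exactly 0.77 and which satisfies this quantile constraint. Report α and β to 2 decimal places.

With mean 0.77 fixed, write α = 0.77s, β = 0.23s where s = α+β.
Need P(θ < 0.87) = 0.8 under Beta(0.77s, 0.23s). Normal approximation: (q−m)/√(m(1−m)/s) ≈ z_{0.8} = 0.842, so s ≈ 0.77·0.23·(0.842)²/(0.87−0.77)² = 12.5.
At s = 12.5: P(θ<0.87) ≈ 0.795. Adjusting to match 0.8 gives s ≈ 12.98.
So α = 0.77·12.98 ≈ 10.00, β = 0.23·12.98 ≈ 2.99.

α ≈ 10.00, β ≈ 2.99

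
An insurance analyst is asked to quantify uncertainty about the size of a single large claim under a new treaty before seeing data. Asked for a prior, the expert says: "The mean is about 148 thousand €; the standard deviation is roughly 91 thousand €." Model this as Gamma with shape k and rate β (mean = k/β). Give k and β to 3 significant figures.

For Gamma(k, rate β): mean = k/β, variance = k/β², so CV = 1/√k.
CV = SD/mean = 91/148 = 0.6149, hence k = 1/CV² = 2.65.
Then β = k/mean = 2.65/148 = 0.0179.

k ≈ 2.65, β ≈ 0.0179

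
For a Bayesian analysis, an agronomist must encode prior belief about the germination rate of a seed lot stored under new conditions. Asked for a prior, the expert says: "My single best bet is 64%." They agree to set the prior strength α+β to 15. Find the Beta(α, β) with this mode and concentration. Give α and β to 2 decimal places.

α = 9.32, β = 5.68

For α,β > 1 the Beta mode is (α−1)/(α+β−2). With α+β = 15, the mode is (α−1)/13.
Set (α−1)/13 = 0.64 → α = 1 + 0.64·13 = 9.32.
β = 15 − α = 5.68.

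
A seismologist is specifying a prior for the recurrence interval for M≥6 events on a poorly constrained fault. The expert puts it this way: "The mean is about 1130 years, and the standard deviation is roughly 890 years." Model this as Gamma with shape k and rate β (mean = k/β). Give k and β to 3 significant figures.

For Gamma(k, rate β): mean = k/β, variance = k/β², so CV = 1/√k.
CV = SD/mean = 890/1130 = 0.7876, hence k = 1/CV² = 1.61.
Then β = k/mean = 1.61/1130 = 0.00143.

k ≈ 1.61, β ≈ 0.00143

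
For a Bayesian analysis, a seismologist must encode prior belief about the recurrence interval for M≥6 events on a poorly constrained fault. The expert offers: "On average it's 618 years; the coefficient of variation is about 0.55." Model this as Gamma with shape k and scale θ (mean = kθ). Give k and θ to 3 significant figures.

For Gamma(k, scale θ): mean = kθ, variance = kθ², so CV = 1/√k.
CV = 0.55, hence k = 1/CV² = 3.31.
Then θ = mean/k = 618/3.31 = 187.

k ≈ 3.31, θ ≈ 187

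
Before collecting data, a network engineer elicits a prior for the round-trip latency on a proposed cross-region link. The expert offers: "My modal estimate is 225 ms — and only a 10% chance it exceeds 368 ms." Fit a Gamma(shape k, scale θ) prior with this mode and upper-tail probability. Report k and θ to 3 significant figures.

Gamma(k,θ) with k>1 has mode (k−1)θ, so θ = 225/(k−1).
Need P(X < 368) = 0.9 with θ tied to k this way. Start at k = 2, θ = 225: P(X<368) ≈ 0.486.
Too low — raise k to concentrate. Iterating converges to k ≈ 8.78.
Then θ = 225/(8.78−1) ≈ 28.9.

k ≈ 8.78, θ ≈ 28.9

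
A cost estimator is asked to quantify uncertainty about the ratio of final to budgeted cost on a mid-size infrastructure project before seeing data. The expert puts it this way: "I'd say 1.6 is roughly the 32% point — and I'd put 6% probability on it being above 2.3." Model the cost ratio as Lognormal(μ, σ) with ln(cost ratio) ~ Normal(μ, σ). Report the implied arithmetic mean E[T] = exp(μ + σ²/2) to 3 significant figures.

E[T] ≈ 1.77

If T ~ Lognormal(μ,σ) then ln T ~ Normal(μ,σ), so the p-quantile of ln T is μ + z_p·σ.
ln(1.6) = 0.47 and ln(2.3) = 0.8329; z_{0.32} = -0.4677, z_{0.94} = 1.555.
σ = (0.8329 − 0.47)/(1.555 − (-0.4677)) = 0.179.
μ = 0.47 − (-0.4677)·0.179 = 0.554.
E[T] = exp(μ + σ²/2) = exp(0.554 + 0.0161) = 1.77.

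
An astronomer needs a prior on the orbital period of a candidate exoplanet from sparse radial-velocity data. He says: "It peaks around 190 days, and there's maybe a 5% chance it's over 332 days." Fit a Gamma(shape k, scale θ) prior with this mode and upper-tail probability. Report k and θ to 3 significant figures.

k ≈ 9.96, θ ≈ 21.2

Gamma(k,θ) with k>1 has mode (k−1)θ, so θ = 190/(k−1).
Need P(X < 332) = 0.95 with θ tied to k this way. Start at k = 2, θ = 190: P(X<332) ≈ 0.521.
Too low — raise k to concentrate. Iterating converges to k ≈ 9.96.
Then θ = 190/(9.96−1) ≈ 21.2.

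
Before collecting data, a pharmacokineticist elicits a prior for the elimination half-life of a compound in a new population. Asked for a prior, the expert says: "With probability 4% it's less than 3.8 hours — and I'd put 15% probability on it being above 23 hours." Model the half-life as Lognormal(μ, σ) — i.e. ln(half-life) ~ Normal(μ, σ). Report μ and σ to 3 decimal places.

μ ≈ 2.466, σ ≈ 0.646

If T ~ Lognormal(μ,σ) then ln T ~ Normal(μ,σ), so the p-quantile of ln T is μ + z_p·σ.
ln(3.8) = 1.335 and ln(23) = 3.135; z_{0.04} = -1.751, z_{0.85} = 1.036.
σ = (3.135 − 1.335)/(1.036 − (-1.751)) = 0.646.
μ = 1.335 − (-1.751)·0.646 = 2.466.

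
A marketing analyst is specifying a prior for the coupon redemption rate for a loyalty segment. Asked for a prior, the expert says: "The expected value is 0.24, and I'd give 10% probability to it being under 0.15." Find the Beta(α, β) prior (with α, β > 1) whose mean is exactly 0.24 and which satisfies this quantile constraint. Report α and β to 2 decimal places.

α ≈ 8.04, β ≈ 25.46

With mean 0.24 fixed, write α = 0.24s, β = 0.76s where s = α+β.
Need P(θ < 0.15) = 0.1 under Beta(0.24s, 0.76s). Normal approximation: (q−m)/√(m(1−m)/s) ≈ z_{0.1} = -1.28, so s ≈ 0.24·0.76·(-1.28)²/(0.15−0.24)² = 37.0.
At s = 37.0: P(θ<0.15) ≈ 0.088. Adjusting to match 0.1 gives s ≈ 33.51.
So α = 0.24·33.51 ≈ 8.04, β = 0.76·33.51 ≈ 25.46.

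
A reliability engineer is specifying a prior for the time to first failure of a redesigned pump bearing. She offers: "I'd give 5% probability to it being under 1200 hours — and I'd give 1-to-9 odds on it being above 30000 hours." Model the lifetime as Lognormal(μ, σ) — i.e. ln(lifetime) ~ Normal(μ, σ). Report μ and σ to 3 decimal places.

If T ~ Lognormal(μ,σ) then ln T ~ Normal(μ,σ), so the p-quantile of ln T is μ + z_p·σ.
ln(1200) = 7.09 and ln(30000) = 10.31; z_{0.05} = -1.645, z_{0.9} = 1.282.
σ = (10.31 − 7.09)/(1.282 − (-1.645)) = 1.100.
μ = 7.09 − (-1.645)·1.100 = 8.899.

μ ≈ 8.899, σ ≈ 1.100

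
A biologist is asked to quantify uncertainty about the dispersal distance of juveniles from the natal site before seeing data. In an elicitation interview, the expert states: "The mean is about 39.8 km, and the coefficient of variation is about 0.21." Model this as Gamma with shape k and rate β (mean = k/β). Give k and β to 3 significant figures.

k ≈ 22.7, β ≈ 0.57

For Gamma(k, rate β): mean = k/β, variance = k/β², so CV = 1/√k.
CV = 0.21, hence k = 1/CV² = 22.7.
Then β = k/mean = 22.7/39.8 = 0.57.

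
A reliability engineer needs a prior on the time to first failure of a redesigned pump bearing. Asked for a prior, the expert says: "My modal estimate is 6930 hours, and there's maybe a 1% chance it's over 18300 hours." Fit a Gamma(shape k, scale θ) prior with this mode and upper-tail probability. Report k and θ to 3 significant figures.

Gamma(k,θ) with k>1 has mode (k−1)θ, so θ = 6930/(k−1).
Need P(X < 18300) = 0.99 with θ tied to k this way. Start at k = 2, θ = 6930: P(X<18300) ≈ 0.740.
Too low — raise k to concentrate. Iterating converges to k ≈ 5.92.
Then θ = 6930/(5.92−1) ≈ 1410.

k ≈ 5.92, θ ≈ 1410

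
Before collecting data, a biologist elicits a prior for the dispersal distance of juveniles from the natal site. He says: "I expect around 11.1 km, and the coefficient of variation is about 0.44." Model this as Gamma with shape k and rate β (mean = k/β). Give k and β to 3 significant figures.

k ≈ 5.17, β ≈ 0.465

For Gamma(k, rate β): mean = k/β, variance = k/β², so CV = 1/√k.
CV = 0.44, hence k = 1/CV² = 5.17.
Then β = k/mean = 5.17/11.1 = 0.465.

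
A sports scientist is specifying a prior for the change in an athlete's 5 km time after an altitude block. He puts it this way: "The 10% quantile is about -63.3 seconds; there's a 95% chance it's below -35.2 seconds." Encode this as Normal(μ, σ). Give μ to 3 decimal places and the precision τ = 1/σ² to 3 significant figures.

For Normal(μ,σ), the p-quantile is μ + z_p·σ. Here z_{0.1} = -1.282, z_{0.95} = 1.645.
So -63.3 = μ − 1.282σ and -35.2 = μ + 1.645σ.
Subtracting: σ = (-35.2 − -63.3)/(1.645 − (-1.282)) = 9.602.
Then μ = -63.3 − (-1.282)·9.602 = -50.994.
Precision τ = 1/σ² = 1/9.602² = 0.0108.

μ = -50.994, τ = 0.0108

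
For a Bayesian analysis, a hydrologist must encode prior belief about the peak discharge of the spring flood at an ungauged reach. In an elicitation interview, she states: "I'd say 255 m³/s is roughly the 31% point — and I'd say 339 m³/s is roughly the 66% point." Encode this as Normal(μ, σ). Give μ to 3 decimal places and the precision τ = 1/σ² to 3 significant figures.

μ = 300.856, τ = 0.000117

For Normal(μ,σ), the p-quantile is μ + z_p·σ. Here z_{0.31} = -0.4959, z_{0.66} = 0.4125.
So 255 = μ − 0.4959σ and 339 = μ + 0.4125σ.
Subtracting: σ = (339 − 255)/(0.4125 − (-0.4959)) = 92.479.
Then μ = 255 − (-0.4959)·92.479 = 300.856.
Precision τ = 1/σ² = 1/92.48² = 0.000117.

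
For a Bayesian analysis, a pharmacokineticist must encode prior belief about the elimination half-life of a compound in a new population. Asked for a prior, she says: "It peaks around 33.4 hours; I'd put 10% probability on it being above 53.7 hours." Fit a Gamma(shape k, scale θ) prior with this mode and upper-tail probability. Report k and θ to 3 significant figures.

Gamma(k,θ) with k>1 has mode (k−1)θ, so θ = 33.4/(k−1).
Need P(X < 53.7) = 0.9 with θ tied to k this way. Start at k = 2, θ = 33.4: P(X<53.7) ≈ 0.478.
Too low — raise k to concentrate. Iterating converges to k ≈ 9.34.
Then θ = 33.4/(9.34−1) ≈ 4.01.

k ≈ 9.34, θ ≈ 4.01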